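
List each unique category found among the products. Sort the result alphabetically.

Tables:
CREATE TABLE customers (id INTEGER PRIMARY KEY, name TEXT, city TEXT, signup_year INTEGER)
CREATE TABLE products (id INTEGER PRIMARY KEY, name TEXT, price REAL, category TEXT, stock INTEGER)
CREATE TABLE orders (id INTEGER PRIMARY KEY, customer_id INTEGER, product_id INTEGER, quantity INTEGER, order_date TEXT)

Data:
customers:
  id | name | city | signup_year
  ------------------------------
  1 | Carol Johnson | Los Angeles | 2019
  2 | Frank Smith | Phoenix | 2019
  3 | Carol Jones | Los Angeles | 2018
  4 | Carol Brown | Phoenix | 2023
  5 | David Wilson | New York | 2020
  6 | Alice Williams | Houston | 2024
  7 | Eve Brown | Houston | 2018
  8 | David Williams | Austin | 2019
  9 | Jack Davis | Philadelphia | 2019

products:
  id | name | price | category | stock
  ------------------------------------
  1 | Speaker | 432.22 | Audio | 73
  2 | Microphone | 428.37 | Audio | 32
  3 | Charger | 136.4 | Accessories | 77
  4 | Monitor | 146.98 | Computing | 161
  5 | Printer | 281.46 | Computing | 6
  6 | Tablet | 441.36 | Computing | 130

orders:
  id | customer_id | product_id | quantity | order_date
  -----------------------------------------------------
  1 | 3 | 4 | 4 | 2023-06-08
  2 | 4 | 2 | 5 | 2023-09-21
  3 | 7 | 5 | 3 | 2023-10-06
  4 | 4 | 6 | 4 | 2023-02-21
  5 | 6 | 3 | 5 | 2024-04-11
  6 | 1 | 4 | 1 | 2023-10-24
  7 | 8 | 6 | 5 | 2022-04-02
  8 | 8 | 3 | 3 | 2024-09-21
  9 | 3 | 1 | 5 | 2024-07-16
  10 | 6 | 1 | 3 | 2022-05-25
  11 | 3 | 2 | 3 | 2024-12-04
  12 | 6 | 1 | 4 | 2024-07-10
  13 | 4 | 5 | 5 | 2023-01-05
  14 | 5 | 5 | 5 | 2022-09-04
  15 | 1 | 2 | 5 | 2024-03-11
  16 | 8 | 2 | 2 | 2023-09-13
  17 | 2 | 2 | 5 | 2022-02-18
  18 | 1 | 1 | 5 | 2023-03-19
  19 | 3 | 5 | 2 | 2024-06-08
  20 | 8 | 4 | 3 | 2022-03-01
SELECT DISTINCT category FROM products ORDER BY category

Execution result:
category
Accessories
Audio
Computing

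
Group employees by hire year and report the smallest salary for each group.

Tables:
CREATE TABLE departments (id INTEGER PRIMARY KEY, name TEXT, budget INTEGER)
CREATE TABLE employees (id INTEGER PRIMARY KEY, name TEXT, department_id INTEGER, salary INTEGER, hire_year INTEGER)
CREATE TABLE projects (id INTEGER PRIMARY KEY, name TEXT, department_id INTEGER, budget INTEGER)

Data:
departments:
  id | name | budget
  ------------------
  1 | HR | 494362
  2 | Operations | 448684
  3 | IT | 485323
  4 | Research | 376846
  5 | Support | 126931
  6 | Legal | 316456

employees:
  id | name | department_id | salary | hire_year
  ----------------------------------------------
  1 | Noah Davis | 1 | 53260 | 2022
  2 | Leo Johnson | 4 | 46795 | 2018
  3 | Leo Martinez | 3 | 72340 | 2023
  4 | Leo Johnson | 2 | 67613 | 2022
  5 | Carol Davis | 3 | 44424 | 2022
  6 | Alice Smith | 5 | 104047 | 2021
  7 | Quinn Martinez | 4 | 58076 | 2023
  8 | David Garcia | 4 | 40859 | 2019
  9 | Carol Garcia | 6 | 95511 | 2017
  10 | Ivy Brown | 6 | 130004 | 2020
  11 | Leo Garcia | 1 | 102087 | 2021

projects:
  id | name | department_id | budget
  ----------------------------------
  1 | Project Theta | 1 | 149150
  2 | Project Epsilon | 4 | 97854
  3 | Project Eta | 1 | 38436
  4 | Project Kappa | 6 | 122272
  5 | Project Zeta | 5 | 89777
SELECT hire_year, MIN(salary) AS min_salary FROM employees GROUP BY hire_year

Execution result:
hire_year | min_salary
2017 | 95511
2018 | 46795
2019 | 40859
2020 | 130004
2021 | 102087
2022 | 44424
2023 | 58076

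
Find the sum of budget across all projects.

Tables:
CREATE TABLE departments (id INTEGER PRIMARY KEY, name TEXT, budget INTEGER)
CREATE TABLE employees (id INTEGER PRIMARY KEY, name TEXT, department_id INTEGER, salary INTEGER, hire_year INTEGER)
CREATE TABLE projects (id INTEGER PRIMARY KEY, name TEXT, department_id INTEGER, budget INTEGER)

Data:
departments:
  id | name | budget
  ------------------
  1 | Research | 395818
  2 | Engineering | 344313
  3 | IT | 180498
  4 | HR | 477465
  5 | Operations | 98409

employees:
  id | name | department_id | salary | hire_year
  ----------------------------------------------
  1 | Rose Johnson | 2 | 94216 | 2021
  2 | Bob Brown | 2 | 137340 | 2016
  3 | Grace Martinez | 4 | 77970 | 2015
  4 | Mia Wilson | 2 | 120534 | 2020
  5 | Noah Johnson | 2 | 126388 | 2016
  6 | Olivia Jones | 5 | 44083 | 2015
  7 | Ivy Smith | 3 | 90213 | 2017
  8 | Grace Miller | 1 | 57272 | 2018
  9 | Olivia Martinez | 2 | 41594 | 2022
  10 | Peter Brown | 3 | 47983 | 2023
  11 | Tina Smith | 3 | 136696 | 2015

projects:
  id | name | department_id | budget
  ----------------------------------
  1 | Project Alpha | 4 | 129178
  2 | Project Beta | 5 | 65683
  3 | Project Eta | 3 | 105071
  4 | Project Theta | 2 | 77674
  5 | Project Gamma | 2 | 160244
SELECT SUM(budget) FROM projects

Execution result:
537850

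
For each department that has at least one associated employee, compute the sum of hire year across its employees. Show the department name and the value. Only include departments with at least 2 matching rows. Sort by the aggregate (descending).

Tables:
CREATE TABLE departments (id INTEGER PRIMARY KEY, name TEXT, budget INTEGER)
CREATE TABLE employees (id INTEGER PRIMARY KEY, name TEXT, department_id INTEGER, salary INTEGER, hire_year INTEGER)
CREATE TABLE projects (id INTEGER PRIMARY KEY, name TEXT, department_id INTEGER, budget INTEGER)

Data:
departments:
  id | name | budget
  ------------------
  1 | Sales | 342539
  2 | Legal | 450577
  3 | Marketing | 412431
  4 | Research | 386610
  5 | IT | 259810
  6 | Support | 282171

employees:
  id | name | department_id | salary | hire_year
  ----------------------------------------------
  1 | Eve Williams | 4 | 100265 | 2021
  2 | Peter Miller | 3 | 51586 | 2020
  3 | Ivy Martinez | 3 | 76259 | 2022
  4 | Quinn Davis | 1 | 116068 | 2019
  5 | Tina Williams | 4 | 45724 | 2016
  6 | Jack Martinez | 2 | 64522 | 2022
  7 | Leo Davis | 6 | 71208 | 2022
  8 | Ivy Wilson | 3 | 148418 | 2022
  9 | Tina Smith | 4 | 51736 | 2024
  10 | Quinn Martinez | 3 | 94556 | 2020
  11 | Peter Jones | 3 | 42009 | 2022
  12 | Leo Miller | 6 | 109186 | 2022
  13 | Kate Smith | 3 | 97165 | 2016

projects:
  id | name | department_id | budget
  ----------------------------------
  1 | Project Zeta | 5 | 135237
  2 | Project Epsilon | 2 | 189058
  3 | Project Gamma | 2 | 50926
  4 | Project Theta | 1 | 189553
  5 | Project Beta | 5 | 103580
SELECT p.name, SUM(c.hire_year) AS sum_hire_year FROM employees c JOIN departments p ON c.department_id = p.id GROUP BY p.id, p.name HAVING COUNT(*) >= 2 ORDER BY sum_hire_year DESC

Execution result:
name | sum_hire_year
Marketing | 12122
Research | 6061
Support | 4044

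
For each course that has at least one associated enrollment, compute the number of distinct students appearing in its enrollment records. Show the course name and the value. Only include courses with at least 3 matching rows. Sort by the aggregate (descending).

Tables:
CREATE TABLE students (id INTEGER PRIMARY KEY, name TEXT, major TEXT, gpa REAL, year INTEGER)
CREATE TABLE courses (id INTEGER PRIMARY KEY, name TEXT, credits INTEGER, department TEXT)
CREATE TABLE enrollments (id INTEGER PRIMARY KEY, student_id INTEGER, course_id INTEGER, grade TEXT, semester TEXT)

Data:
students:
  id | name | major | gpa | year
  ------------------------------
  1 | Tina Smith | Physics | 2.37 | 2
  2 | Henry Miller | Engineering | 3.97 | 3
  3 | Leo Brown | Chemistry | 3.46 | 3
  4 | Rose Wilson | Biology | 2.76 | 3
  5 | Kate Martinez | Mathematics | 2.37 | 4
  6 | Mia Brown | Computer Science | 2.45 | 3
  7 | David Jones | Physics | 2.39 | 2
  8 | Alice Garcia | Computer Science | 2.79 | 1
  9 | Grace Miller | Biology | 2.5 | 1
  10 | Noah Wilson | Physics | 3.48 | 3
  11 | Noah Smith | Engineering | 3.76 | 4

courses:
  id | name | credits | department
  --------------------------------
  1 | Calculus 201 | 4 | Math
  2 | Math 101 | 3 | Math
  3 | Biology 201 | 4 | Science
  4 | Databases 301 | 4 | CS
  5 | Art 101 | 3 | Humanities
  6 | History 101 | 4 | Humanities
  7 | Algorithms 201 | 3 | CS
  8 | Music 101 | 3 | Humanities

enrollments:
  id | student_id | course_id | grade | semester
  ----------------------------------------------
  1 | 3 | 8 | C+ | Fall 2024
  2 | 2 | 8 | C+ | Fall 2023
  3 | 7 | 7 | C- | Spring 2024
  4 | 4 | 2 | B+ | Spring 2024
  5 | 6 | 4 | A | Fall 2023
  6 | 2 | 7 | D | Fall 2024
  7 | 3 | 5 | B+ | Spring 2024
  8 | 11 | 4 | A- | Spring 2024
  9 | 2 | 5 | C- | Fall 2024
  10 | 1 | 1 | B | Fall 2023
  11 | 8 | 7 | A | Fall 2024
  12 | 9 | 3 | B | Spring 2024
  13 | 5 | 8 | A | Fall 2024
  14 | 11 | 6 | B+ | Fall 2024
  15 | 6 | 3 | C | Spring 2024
SELECT p.name, COUNT(DISTINCT c.student_id) AS distinct_student_count FROM enrollments c JOIN courses p ON c.course_id = p.id GROUP BY p.id, p.name HAVING COUNT(*) >= 3 ORDER BY distinct_student_count DESC

Execution result:
name | distinct_student_count
Algorithms 201 | 3
Music 101 | 3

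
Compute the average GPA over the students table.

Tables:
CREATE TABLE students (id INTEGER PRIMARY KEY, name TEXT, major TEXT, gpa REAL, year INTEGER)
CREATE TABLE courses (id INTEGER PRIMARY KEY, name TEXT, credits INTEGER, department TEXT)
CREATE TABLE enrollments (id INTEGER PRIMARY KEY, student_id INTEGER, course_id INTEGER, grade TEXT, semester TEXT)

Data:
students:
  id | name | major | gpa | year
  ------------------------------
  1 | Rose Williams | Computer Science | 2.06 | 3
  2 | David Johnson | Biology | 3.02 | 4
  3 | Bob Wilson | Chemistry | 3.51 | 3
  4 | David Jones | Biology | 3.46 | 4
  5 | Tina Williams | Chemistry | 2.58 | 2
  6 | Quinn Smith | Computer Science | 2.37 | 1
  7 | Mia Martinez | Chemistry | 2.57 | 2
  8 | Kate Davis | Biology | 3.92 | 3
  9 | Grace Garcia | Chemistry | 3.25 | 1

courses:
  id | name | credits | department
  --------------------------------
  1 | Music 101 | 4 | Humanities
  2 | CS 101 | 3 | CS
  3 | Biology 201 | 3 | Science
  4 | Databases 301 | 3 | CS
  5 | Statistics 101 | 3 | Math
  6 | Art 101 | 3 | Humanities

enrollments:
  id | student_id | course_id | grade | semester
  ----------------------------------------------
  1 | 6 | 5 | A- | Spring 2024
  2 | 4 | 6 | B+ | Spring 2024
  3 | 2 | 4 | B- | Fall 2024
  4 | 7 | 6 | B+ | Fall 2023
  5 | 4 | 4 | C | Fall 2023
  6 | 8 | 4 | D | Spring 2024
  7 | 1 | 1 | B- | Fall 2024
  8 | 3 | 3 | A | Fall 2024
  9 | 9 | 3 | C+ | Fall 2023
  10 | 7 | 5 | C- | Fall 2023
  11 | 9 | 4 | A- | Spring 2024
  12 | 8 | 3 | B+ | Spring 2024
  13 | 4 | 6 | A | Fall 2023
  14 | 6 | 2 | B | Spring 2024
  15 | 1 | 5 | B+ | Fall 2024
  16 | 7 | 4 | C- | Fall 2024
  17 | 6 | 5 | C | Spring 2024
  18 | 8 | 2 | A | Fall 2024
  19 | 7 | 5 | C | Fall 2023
SELECT AVG(gpa) FROM students

Execution result:
2.97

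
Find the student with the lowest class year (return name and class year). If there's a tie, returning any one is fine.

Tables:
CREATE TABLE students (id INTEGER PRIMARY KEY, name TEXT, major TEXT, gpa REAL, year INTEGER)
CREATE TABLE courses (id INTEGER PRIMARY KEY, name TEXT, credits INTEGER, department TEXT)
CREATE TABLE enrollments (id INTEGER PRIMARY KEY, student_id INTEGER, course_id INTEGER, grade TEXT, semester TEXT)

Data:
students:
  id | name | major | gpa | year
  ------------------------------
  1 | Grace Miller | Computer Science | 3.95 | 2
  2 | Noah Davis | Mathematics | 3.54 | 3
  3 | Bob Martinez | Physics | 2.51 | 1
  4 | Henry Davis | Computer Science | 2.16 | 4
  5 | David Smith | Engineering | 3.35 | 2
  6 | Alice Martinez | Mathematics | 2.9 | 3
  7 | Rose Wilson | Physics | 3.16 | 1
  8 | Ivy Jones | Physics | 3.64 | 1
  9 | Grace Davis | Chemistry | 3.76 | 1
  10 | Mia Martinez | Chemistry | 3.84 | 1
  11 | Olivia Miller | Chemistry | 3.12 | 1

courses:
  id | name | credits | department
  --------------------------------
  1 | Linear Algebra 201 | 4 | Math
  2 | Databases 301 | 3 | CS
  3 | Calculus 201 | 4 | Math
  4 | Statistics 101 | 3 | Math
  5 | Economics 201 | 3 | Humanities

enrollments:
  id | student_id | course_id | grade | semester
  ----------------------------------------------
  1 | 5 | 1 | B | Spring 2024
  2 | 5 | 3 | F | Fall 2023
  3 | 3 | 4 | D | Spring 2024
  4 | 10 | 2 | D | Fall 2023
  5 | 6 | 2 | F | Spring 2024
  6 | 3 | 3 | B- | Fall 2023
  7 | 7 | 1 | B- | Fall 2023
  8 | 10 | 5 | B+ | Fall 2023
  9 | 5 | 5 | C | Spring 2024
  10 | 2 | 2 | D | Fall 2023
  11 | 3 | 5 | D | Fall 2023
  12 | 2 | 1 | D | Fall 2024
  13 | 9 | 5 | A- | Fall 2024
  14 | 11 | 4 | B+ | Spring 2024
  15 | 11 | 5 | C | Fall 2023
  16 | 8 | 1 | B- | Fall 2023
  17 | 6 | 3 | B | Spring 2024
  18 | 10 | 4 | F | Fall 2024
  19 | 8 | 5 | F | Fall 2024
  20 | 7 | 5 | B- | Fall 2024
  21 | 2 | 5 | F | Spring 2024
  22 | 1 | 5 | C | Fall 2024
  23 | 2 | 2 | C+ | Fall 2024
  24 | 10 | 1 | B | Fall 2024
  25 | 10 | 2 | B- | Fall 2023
SELECT name, year FROM students ORDER BY year ASC LIMIT 1

Execution result:
name | year
Bob Martinez | 1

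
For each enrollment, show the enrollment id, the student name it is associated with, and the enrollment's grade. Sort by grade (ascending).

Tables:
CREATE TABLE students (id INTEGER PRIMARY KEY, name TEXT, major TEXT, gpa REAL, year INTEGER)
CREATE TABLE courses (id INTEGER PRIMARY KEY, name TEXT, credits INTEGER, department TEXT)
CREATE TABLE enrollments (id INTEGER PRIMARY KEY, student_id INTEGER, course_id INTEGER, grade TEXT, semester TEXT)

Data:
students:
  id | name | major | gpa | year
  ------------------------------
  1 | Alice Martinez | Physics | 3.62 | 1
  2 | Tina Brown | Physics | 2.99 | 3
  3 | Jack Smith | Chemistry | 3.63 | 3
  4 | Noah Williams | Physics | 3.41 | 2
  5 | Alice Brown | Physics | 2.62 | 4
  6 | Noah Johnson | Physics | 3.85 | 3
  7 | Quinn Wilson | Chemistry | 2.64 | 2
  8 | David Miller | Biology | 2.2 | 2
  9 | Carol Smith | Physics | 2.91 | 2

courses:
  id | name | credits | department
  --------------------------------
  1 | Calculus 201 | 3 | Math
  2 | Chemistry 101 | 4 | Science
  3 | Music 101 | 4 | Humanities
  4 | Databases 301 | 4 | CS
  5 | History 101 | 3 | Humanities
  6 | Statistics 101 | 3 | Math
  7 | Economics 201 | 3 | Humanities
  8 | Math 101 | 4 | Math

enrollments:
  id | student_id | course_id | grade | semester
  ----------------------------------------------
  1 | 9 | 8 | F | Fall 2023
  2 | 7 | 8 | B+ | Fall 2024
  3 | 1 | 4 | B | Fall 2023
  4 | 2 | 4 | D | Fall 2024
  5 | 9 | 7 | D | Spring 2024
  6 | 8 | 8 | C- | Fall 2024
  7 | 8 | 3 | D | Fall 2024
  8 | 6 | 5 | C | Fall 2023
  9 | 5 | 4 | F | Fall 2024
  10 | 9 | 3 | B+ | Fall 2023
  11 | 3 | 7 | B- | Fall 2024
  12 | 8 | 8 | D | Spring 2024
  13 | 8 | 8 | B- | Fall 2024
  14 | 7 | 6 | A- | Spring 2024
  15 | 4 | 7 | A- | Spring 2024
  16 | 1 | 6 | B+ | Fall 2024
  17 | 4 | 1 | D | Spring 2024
SELECT c.id, p.name AS student, c.grade FROM enrollments c JOIN students p ON c.student_id = p.id ORDER BY c.grade ASC

Execution result:
id | student | grade
14 | Quinn Wilson | A-
15 | Noah Williams | A-
3 | Alice Martinez | B
2 | Quinn Wilson | B+
10 | Carol Smith | B+
16 | Alice Martinez | B+
11 | Jack Smith | B-
13 | David Miller | B-
8 | Noah Johnson | C
6 | David Miller | C-
4 | Tina Brown | D
5 | Carol Smith | D
7 | David Miller | D
12 | David Miller | D
17 | Noah Williams | D
1 | Carol Smith | F
9 | Alice Brown | F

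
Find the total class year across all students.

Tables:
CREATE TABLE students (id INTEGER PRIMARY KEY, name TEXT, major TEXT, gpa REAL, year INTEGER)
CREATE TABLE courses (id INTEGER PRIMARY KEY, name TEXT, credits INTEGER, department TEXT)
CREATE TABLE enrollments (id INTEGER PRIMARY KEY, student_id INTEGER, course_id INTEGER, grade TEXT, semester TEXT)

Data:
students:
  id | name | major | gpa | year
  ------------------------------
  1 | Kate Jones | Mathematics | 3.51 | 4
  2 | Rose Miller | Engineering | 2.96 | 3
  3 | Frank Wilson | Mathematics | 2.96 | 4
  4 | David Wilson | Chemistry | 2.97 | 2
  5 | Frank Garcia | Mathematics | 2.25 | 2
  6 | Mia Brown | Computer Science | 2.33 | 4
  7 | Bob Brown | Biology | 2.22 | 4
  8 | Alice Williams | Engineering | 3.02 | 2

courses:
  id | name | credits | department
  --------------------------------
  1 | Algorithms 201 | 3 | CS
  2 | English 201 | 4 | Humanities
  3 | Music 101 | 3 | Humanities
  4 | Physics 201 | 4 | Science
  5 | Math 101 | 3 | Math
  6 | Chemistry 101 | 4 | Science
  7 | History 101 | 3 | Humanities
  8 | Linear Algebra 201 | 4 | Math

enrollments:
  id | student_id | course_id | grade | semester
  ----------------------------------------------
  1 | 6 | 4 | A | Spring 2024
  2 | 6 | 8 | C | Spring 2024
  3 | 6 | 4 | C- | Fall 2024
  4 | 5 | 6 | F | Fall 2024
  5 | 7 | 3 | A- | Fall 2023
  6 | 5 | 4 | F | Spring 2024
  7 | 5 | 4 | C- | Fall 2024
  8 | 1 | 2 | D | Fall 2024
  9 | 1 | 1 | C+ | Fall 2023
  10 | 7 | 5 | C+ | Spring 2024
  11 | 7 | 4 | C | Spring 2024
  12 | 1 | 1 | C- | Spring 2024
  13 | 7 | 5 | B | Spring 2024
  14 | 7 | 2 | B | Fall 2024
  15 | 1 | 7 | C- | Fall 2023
SELECT SUM(year) FROM students

Execution result:
25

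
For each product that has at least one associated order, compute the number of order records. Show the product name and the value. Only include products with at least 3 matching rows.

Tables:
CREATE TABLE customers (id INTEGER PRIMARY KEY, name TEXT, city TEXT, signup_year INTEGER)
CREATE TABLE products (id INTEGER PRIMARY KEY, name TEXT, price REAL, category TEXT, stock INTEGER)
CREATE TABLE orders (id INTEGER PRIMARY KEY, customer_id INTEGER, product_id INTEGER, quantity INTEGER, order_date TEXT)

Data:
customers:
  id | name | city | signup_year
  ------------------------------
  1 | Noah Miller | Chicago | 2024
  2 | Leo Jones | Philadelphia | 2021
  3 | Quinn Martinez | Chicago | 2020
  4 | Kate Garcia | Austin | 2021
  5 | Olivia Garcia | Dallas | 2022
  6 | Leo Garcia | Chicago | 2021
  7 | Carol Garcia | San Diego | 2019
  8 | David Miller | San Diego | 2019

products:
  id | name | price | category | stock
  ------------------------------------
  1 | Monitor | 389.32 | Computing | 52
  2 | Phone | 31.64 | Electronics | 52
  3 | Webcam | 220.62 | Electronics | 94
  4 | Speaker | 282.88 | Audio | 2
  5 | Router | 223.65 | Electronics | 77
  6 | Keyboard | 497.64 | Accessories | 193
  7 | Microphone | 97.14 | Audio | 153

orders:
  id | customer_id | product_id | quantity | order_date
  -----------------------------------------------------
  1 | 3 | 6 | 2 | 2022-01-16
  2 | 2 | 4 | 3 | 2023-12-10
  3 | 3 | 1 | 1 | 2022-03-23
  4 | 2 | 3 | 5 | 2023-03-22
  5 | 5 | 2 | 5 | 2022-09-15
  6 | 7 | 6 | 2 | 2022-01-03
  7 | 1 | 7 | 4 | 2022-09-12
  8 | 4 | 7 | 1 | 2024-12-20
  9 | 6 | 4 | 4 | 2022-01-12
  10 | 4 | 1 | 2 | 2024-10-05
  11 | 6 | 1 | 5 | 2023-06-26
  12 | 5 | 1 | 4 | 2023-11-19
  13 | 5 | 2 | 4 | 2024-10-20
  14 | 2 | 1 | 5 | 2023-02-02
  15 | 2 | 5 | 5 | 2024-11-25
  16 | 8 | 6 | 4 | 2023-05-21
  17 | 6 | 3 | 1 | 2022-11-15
SELECT p.name, COUNT(*) AS n FROM orders c JOIN products p ON c.product_id = p.id GROUP BY p.id, p.name HAVING COUNT(*) >= 3

Execution result:
name | n
Monitor | 5
Keyboard | 3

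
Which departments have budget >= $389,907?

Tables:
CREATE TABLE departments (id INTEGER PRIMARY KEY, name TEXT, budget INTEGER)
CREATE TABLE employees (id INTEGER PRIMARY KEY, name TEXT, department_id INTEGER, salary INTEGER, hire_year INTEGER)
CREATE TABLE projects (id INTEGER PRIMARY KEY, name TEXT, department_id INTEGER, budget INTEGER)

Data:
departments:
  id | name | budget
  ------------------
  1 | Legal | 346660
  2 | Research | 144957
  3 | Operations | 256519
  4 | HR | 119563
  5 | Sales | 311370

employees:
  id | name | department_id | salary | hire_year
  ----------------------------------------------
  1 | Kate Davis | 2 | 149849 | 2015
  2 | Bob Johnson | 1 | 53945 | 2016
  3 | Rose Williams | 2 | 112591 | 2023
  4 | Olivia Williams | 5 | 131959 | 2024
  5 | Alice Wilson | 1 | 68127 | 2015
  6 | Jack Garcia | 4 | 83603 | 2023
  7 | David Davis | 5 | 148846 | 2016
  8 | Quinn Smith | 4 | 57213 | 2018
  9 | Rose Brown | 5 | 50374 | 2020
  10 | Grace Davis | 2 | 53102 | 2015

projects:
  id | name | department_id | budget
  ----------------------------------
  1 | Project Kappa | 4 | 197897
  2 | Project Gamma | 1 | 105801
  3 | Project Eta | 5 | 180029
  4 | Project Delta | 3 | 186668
SELECT name, budget FROM departments WHERE budget >= 389907

Execution result:
(no rows)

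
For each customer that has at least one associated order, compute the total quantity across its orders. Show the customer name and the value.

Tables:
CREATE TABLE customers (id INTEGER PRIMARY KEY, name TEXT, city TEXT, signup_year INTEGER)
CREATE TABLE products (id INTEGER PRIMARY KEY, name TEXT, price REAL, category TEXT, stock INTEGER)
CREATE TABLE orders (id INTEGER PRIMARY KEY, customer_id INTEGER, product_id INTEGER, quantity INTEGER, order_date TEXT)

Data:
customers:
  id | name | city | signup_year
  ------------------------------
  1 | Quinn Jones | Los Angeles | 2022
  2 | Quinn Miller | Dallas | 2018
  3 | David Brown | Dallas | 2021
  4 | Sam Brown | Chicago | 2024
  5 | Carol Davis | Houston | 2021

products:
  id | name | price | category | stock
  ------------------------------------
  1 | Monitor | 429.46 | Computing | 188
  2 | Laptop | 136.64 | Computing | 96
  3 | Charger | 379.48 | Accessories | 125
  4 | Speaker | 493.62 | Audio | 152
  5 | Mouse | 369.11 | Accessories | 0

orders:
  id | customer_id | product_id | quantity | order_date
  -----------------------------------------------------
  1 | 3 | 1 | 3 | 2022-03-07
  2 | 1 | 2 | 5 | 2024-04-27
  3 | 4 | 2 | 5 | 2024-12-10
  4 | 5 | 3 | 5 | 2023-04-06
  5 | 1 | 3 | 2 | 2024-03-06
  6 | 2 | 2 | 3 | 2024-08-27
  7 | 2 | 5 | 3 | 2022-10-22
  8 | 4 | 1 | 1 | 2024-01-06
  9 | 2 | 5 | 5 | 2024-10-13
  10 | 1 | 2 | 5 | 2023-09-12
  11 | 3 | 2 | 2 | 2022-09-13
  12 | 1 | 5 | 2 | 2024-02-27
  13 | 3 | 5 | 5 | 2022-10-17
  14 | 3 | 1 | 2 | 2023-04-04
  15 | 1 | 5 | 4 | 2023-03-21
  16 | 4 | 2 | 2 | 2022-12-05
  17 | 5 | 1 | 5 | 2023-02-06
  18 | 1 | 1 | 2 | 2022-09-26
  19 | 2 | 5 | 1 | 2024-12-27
SELECT p.name, SUM(c.quantity) AS sum_quantity FROM orders c JOIN customers p ON c.customer_id = p.id GROUP BY p.id, p.name

Execution result:
name | sum_quantity
Quinn Jones | 20
Quinn Miller | 12
David Brown | 12
Sam Brown | 8
Carol Davis | 10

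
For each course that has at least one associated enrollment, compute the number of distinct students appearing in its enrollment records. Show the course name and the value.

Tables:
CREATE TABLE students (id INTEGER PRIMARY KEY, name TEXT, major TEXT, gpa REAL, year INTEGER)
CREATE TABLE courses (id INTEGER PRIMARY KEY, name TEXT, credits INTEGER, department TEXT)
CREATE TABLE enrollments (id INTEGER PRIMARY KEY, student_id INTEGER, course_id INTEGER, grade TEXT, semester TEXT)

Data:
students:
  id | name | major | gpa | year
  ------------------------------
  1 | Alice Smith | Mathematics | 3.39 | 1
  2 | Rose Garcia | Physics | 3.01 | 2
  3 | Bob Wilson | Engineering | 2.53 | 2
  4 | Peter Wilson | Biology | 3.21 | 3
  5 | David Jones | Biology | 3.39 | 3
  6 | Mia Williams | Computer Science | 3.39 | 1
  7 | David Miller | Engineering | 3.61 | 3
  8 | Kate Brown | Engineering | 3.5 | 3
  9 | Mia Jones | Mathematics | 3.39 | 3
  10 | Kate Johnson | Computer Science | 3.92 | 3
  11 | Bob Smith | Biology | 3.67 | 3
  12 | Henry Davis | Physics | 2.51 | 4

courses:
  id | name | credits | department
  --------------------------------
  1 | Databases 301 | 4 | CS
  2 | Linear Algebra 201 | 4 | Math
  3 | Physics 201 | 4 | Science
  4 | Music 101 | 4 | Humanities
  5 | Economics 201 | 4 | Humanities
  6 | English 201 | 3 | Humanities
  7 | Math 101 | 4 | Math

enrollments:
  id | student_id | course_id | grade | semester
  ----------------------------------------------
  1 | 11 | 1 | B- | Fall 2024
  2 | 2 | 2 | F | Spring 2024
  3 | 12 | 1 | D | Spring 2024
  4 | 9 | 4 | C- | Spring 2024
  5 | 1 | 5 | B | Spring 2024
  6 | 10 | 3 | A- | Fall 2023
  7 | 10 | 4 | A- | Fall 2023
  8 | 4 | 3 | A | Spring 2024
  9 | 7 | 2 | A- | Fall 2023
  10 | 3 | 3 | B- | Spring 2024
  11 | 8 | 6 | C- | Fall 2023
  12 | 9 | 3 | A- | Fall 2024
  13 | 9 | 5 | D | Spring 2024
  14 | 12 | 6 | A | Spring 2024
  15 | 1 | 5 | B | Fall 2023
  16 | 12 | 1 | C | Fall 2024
SELECT p.name, COUNT(DISTINCT c.student_id) AS distinct_student_count FROM enrollments c JOIN courses p ON c.course_id = p.id GROUP BY p.id, p.name

Execution result:
name | distinct_student_count
Databases 301 | 2
Linear Algebra 201 | 2
Physics 201 | 4
Music 101 | 2
Economics 201 | 2
English 201 | 2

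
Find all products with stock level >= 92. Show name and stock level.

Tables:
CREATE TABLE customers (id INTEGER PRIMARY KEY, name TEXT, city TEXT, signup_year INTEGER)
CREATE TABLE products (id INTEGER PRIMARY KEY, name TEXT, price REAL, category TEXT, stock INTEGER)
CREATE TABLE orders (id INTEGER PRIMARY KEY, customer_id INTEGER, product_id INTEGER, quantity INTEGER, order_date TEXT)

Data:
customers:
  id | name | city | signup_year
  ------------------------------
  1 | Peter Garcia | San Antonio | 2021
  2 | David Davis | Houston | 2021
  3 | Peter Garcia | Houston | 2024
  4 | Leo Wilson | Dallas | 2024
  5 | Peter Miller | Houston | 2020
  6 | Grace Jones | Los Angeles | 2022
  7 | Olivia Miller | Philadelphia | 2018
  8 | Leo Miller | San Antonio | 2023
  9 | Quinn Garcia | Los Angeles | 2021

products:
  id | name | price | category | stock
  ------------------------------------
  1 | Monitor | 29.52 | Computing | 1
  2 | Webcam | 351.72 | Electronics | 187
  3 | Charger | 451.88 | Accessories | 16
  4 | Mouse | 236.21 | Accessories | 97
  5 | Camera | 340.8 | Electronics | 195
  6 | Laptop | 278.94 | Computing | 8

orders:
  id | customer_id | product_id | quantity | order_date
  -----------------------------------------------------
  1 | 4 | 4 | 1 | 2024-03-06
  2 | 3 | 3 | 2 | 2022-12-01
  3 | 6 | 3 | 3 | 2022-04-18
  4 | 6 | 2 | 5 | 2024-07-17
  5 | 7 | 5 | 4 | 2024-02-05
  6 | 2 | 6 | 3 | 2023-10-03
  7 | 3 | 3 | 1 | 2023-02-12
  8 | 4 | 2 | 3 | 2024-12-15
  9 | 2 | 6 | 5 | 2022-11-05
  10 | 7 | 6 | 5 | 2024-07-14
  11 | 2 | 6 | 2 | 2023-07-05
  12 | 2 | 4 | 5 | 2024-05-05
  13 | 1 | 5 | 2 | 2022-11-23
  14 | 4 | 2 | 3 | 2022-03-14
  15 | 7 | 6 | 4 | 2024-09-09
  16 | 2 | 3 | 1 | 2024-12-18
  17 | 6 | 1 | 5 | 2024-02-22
SELECT name, stock FROM products WHERE stock >= 92

Execution result:
name | stock
Webcam | 187
Mouse | 97
Camera | 195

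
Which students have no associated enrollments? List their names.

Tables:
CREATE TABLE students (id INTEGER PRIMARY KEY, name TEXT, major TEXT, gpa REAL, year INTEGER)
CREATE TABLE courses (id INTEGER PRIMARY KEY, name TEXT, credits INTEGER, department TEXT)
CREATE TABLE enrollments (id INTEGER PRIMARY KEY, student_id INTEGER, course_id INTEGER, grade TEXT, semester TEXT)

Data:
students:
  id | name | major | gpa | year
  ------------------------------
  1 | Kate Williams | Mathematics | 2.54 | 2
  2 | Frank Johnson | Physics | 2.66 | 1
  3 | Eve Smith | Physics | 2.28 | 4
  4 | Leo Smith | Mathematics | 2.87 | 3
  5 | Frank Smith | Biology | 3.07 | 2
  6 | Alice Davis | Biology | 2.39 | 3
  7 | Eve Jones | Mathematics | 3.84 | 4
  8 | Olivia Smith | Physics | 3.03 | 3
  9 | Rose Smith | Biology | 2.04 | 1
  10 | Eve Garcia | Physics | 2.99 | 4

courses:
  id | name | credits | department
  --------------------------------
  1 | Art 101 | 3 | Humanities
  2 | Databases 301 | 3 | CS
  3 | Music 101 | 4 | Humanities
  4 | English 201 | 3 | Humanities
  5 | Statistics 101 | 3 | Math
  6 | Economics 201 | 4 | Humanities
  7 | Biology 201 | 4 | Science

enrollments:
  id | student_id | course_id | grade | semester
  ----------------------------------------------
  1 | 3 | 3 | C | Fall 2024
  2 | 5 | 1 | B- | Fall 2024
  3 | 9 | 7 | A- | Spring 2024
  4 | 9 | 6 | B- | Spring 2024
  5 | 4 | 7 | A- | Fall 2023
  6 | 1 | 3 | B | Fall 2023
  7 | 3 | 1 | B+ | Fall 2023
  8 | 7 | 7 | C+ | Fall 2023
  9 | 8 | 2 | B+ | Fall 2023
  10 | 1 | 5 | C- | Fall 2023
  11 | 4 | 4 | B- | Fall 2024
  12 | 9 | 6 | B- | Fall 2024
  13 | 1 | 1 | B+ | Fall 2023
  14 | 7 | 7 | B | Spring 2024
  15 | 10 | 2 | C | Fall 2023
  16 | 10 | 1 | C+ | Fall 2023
SELECT p.name FROM students p LEFT JOIN enrollments c ON c.student_id = p.id WHERE c.id IS NULL

Execution result:
name
Frank Johnson
Alice Davis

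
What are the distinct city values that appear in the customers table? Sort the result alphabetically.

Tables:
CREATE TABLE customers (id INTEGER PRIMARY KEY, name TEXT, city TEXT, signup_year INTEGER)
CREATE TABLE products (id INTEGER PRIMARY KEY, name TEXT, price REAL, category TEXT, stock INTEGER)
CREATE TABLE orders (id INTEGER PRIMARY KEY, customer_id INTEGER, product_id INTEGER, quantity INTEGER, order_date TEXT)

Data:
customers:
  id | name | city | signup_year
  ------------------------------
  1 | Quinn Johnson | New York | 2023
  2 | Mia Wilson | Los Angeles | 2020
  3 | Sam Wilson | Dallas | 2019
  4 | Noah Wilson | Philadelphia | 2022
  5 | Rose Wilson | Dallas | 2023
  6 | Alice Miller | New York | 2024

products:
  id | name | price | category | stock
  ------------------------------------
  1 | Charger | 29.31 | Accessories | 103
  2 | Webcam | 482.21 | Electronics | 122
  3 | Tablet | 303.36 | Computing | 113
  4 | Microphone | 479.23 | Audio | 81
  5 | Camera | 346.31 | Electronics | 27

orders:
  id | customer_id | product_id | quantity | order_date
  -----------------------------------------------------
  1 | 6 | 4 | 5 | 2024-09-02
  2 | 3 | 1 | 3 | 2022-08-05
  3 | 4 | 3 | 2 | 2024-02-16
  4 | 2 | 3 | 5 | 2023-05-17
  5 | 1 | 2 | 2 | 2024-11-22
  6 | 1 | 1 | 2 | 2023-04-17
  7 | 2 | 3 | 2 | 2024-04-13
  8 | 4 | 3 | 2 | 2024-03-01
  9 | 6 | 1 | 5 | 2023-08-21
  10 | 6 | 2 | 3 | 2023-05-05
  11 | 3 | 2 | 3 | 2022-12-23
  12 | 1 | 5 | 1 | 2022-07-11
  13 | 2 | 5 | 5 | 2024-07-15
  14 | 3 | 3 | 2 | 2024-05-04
SELECT DISTINCT city FROM customers ORDER BY city

Execution result:
city
Dallas
Los Angeles
New York
Philadelphia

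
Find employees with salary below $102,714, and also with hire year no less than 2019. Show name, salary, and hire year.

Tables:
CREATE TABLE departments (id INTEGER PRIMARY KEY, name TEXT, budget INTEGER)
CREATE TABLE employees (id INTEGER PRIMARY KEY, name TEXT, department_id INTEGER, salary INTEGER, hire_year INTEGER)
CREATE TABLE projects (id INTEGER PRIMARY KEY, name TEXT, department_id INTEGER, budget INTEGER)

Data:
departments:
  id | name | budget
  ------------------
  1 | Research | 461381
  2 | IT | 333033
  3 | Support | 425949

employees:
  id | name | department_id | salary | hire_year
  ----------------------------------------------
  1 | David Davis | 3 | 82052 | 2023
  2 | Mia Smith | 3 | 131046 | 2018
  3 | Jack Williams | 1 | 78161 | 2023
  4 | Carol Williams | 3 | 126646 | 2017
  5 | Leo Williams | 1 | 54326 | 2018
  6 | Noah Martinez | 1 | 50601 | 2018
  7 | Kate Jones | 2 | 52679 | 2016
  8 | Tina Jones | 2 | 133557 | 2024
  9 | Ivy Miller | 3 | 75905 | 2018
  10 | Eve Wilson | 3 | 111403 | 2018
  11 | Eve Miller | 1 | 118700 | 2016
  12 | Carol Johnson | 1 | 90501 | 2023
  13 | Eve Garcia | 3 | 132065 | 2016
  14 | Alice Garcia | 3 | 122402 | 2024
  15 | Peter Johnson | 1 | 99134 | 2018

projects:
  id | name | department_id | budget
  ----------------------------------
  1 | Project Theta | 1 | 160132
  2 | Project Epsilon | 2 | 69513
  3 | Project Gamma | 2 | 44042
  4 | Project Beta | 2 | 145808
SELECT name, salary, hire_year FROM employees WHERE salary < 102714 AND hire_year >= 2019

Execution result:
name | salary | hire_year
David Davis | 82052 | 2023
Jack Williams | 78161 | 2023
Carol Johnson | 90501 | 2023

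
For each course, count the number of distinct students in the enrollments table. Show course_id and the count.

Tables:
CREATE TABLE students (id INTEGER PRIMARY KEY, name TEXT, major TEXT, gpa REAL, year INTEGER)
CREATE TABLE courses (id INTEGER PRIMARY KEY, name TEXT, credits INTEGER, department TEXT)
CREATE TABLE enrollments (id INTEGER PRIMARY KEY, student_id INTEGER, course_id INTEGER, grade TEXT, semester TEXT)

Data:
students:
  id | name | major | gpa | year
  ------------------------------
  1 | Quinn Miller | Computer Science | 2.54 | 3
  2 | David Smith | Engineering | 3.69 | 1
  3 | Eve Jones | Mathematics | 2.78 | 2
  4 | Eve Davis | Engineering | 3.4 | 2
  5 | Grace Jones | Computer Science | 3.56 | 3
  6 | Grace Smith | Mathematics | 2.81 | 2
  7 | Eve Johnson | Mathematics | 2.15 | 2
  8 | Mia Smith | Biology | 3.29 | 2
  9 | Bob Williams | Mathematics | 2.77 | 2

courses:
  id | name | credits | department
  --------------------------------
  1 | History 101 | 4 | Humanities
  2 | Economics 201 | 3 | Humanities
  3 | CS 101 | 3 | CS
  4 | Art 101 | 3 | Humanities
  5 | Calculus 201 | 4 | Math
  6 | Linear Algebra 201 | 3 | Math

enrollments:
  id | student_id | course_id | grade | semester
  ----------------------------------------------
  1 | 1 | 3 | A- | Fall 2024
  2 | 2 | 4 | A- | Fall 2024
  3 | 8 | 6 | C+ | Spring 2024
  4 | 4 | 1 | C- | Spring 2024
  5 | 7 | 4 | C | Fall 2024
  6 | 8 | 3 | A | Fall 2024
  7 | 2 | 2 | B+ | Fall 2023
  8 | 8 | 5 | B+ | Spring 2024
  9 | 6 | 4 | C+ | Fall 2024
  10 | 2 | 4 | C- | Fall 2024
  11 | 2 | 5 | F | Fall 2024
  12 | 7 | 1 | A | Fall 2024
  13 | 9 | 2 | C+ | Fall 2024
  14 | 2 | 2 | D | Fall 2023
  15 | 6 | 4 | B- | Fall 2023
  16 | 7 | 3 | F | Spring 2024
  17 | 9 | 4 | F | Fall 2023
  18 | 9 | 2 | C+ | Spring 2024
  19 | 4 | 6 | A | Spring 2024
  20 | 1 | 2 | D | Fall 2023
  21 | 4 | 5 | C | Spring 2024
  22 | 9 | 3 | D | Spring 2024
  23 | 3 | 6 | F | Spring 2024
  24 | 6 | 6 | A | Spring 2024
SELECT course_id, COUNT(DISTINCT student_id) AS distinct_student_count FROM enrollments GROUP BY course_id

Execution result:
course_id | distinct_student_count
1 | 2
2 | 3
3 | 4
4 | 4
5 | 3
6 | 4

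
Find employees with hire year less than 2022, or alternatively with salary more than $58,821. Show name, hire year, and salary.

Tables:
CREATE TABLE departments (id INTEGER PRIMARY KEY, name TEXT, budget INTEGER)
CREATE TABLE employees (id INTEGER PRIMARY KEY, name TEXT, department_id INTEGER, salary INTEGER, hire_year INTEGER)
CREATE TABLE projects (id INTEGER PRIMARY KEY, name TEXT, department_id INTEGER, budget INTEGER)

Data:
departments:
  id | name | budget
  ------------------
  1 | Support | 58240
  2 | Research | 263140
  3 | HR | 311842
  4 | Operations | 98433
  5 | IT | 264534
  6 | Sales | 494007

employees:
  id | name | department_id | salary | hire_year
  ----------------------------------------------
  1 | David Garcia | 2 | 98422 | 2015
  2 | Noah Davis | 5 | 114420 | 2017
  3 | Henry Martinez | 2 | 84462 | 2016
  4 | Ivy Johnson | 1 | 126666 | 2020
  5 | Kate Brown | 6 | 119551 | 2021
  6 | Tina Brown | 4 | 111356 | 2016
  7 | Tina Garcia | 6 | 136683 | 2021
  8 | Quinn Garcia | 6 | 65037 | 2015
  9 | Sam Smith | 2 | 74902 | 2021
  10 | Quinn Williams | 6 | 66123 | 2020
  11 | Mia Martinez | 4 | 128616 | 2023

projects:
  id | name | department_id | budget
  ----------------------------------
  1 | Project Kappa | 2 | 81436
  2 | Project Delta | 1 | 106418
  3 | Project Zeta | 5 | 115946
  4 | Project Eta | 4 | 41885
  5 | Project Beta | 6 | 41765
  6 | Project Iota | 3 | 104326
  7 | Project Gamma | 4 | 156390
SELECT name, hire_year, salary FROM employees WHERE hire_year < 2022 OR salary > 58821

Execution result:
name | hire_year | salary
David Garcia | 2015 | 98422
Noah Davis | 2017 | 114420
Henry Martinez | 2016 | 84462
Ivy Johnson | 2020 | 126666
Kate Brown | 2021 | 119551
Tina Brown | 2016 | 111356
Tina Garcia | 2021 | 136683
Quinn Garcia | 2015 | 65037
Sam Smith | 2021 | 74902
Quinn Williams | 2020 | 66123
Mia Martinez | 2023 | 128616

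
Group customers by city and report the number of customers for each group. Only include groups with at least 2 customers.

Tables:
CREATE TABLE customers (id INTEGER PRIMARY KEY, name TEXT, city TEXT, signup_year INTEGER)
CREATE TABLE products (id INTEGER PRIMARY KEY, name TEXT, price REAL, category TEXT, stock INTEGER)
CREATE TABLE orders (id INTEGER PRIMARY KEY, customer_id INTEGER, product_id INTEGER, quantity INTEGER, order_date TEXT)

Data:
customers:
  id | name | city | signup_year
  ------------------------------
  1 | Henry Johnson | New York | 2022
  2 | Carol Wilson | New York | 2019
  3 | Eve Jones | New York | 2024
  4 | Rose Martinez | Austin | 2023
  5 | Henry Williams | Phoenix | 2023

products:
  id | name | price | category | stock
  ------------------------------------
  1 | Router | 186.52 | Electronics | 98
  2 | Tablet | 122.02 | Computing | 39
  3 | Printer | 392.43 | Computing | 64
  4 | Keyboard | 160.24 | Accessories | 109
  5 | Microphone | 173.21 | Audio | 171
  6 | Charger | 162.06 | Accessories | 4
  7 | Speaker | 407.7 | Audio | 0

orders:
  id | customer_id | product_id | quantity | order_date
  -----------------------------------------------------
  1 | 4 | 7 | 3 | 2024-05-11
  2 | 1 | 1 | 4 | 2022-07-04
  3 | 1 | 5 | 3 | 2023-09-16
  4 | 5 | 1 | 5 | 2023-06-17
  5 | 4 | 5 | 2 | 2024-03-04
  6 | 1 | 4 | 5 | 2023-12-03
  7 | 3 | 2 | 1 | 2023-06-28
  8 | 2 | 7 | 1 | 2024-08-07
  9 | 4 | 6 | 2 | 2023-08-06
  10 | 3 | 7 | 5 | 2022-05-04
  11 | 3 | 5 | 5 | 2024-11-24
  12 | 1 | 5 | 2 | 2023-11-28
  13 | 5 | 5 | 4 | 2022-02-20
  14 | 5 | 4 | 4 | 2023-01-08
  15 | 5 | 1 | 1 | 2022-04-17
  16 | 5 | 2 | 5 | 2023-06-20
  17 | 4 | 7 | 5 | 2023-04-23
SELECT city, COUNT(*) AS n FROM customers GROUP BY city HAVING COUNT(*) >= 2

Execution result:
city | n
New York | 3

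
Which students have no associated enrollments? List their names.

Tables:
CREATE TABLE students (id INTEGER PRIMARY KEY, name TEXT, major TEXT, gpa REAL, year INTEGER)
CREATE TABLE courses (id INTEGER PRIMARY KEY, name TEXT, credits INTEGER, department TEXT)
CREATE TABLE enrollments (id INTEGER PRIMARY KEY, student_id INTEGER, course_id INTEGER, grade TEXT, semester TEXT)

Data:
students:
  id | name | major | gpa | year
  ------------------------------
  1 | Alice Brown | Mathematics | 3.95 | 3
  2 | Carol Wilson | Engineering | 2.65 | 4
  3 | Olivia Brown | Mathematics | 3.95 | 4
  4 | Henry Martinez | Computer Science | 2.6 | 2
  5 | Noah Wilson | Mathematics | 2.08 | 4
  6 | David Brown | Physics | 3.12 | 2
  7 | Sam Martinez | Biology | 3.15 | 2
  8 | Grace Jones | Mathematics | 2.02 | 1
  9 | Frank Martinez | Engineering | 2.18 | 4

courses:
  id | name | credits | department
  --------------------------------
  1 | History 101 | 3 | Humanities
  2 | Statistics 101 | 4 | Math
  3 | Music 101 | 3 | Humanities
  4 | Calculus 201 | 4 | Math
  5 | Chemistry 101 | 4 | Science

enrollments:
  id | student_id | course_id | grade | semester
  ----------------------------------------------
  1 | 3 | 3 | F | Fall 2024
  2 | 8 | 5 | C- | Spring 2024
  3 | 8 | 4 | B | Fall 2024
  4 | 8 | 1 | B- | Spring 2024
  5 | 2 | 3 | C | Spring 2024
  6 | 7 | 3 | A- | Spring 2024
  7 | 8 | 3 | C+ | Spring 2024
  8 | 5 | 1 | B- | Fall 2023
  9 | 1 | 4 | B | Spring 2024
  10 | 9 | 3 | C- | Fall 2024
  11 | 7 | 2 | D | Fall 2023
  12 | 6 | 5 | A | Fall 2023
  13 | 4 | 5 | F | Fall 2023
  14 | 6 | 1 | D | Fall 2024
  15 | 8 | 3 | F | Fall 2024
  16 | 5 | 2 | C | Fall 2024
SELECT p.name FROM students p LEFT JOIN enrollments c ON c.student_id = p.id WHERE c.id IS NULL

Execution result:
(no rows)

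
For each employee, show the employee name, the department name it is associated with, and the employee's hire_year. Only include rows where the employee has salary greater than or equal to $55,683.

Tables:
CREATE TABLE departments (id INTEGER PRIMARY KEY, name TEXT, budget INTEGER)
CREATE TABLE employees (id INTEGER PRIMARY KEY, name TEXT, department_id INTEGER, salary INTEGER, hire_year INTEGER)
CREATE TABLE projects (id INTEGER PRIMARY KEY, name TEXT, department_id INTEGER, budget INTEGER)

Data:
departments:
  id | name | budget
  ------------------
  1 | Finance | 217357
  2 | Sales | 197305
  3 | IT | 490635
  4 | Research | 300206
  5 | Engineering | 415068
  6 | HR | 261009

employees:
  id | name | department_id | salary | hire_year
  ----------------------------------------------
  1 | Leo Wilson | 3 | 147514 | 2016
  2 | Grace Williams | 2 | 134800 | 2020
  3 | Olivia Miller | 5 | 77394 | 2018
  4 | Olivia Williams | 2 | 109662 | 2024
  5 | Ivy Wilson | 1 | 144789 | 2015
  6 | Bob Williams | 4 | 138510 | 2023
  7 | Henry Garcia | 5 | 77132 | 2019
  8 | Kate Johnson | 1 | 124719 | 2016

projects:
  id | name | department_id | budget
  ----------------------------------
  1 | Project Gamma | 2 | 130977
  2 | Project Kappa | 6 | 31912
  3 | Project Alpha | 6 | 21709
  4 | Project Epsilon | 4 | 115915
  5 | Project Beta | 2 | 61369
SELECT c.name, p.name AS department, c.hire_year FROM employees c JOIN departments p ON c.department_id = p.id WHERE c.salary >= 55683

Execution result:
name | department | hire_year
Leo Wilson | IT | 2016
Grace Williams | Sales | 2020
Olivia Miller | Engineering | 2018
Olivia Williams | Sales | 2024
Ivy Wilson | Finance | 2015
Bob Williams | Research | 2023
Henry Garcia | Engineering | 2019
Kate Johnson | Finance | 2016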